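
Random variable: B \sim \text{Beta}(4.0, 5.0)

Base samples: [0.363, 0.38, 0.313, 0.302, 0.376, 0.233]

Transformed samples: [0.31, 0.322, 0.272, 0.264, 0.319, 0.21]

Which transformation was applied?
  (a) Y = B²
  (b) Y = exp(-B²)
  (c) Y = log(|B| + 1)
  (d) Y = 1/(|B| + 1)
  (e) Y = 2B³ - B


Checking option (c) Y = log(|B| + 1):
  B = 0.363 -> Y = 0.31 ✓
  B = 0.38 -> Y = 0.322 ✓
  B = 0.313 -> Y = 0.272 ✓
All samples match this transformation.

(c) log(|B| + 1)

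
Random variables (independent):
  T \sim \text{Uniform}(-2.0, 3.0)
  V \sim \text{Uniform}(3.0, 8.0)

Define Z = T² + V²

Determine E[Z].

E[Z] = E[T²] + E[V²]
E[T²] = Var(T) + E[T]² = 2.0833333 + 0.25 = 2.3333333
E[V²] = Var(V) + E[V]² = 2.0833333 + 30.25 = 32.333333
E[Z] = 2.3333333 + 32.333333 = 34.666667

34.666667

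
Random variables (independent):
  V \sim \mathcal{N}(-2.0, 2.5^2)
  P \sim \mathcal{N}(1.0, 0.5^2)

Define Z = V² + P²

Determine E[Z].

E[Z] = E[V²] + E[P²]
E[V²] = Var(V) + E[V]² = 6.25 + 4 = 10.25
E[P²] = Var(P) + E[P]² = 0.25 + 1 = 1.25
E[Z] = 10.25 + 1.25 = 11.5

11.5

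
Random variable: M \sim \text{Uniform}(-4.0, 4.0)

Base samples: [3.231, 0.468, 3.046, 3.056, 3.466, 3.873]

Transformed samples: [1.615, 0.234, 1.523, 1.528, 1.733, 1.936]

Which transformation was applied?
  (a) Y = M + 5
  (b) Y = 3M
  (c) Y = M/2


Checking option (c) Y = M/2:
  M = 3.231 -> Y = 1.615 ✓
  M = 0.468 -> Y = 0.234 ✓
  M = 3.046 -> Y = 1.523 ✓
All samples match this transformation.

(c) M/2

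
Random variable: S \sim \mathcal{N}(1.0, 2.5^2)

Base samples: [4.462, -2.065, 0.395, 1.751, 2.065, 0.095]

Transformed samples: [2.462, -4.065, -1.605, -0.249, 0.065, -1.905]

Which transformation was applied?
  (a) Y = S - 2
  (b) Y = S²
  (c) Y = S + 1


Checking option (a) Y = S - 2:
  S = 4.462 -> Y = 2.462 ✓
  S = -2.065 -> Y = -4.065 ✓
  S = 0.395 -> Y = -1.605 ✓
All samples match this transformation.

(a) S - 2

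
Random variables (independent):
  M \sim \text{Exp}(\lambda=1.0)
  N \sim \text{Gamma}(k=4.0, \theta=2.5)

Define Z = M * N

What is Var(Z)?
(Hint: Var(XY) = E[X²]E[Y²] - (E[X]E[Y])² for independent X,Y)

Var(XY) = E[X²]E[Y²] - (E[X]E[Y])²
E[M] = 1, Var(M) = 1
E[N] = 10, Var(N) = 25
E[M²] = 1 + 1² = 2
E[N²] = 25 + 10² = 125
Var(Z) = 2*125 - (1*10)²
= 250 - 100 = 150

150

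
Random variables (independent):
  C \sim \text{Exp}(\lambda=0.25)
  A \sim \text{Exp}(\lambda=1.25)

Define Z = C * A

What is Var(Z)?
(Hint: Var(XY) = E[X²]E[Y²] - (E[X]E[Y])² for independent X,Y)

Var(XY) = E[X²]E[Y²] - (E[X]E[Y])²
E[C] = 4, Var(C) = 16
E[A] = 0.8, Var(A) = 0.64
E[C²] = 16 + 4² = 32
E[A²] = 0.64 + 0.8² = 1.28
Var(Z) = 32*1.28 - (4*0.8)²
= 40.96 - 10.24 = 30.72

30.72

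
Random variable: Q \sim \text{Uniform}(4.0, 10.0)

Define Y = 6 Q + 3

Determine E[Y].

For Y = 6Q + 3:
E[Y] = 6 * E[Q] + 3
E[Q] = (4 + 10)/2 = 7
E[Y] = 6 * 7 + 3 = 45

45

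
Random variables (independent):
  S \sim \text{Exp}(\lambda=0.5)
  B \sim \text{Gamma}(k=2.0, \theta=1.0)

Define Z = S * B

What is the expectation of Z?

For independent RVs: E[XY] = E[X]*E[Y]
E[S] = 2
E[B] = 2
E[Z] = 2 * 2 = 4

4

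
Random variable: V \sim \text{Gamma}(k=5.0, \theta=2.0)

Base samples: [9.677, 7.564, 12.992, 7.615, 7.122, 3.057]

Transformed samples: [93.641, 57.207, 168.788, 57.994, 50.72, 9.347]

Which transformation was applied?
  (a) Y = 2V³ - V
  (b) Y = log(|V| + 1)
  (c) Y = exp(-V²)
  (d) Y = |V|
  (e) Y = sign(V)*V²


Checking option (e) Y = sign(V)*V²:
  V = 9.677 -> Y = 93.641 ✓
  V = 7.564 -> Y = 57.207 ✓
  V = 12.992 -> Y = 168.788 ✓
All samples match this transformation.

(e) sign(V)*V²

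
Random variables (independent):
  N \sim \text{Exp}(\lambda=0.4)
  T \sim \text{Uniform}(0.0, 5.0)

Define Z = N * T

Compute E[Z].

For independent RVs: E[XY] = E[X]*E[Y]
E[N] = 2.5
E[T] = 2.5
E[Z] = 2.5 * 2.5 = 6.25

6.25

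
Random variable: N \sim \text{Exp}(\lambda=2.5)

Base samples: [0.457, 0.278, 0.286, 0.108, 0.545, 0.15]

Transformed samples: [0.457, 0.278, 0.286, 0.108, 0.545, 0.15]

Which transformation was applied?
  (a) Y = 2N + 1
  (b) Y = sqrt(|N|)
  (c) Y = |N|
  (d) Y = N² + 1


Checking option (c) Y = |N|:
  N = 0.457 -> Y = 0.457 ✓
  N = 0.278 -> Y = 0.278 ✓
  N = 0.286 -> Y = 0.286 ✓
All samples match this transformation.

(c) |N|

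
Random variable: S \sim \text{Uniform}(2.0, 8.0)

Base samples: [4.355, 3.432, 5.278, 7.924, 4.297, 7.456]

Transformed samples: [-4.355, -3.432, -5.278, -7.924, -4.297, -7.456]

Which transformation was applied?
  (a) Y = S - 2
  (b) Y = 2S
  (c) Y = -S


Checking option (c) Y = -S:
  S = 4.355 -> Y = -4.355 ✓
  S = 3.432 -> Y = -3.432 ✓
  S = 5.278 -> Y = -5.278 ✓
All samples match this transformation.

(c) -S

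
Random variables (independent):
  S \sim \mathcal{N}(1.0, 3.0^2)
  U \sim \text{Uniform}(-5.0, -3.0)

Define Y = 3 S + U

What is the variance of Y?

For independent RVs: Var(aX + bY) = a²Var(X) + b²Var(Y)
Var(S) = 9
Var(U) = 0.33333333
Var(Y) = 3²*9 + 1²*0.33333333
= 9*9 + 1*0.33333333 = 81.333333

81.333333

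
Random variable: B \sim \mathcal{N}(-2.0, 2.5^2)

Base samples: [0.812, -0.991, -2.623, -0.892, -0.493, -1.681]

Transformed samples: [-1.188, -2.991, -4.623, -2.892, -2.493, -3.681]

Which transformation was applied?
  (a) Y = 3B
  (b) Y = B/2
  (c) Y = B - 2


Checking option (c) Y = B - 2:
  B = 0.812 -> Y = -1.188 ✓
  B = -0.991 -> Y = -2.991 ✓
  B = -2.623 -> Y = -4.623 ✓
All samples match this transformation.

(c) B - 2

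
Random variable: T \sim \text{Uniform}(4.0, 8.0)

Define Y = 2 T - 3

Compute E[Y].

For Y = 2T - 3:
E[Y] = 2 * E[T] - 3
E[T] = (4 + 8)/2 = 6
E[Y] = 2 * 6 - 3 = 9

9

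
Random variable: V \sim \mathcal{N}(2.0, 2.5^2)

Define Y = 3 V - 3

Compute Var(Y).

For Y = aV + b: Var(Y) = a² * Var(V)
Var(V) = 2.5^2 = 6.25
Var(Y) = 3² * 6.25 = 9 * 6.25 = 56.25

56.25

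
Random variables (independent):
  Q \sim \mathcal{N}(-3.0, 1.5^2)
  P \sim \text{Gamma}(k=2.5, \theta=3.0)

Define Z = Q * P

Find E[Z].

For independent RVs: E[XY] = E[X]*E[Y]
E[Q] = -3
E[P] = 7.5
E[Z] = -3 * 7.5 = -22.5

-22.5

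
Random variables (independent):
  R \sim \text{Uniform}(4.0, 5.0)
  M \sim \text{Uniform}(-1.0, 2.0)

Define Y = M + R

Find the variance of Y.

For independent RVs: Var(aX + bY) = a²Var(X) + b²Var(Y)
Var(R) = 0.083333333
Var(M) = 0.75
Var(Y) = 1²*0.083333333 + 1²*0.75
= 1*0.083333333 + 1*0.75 = 0.83333333

0.83333333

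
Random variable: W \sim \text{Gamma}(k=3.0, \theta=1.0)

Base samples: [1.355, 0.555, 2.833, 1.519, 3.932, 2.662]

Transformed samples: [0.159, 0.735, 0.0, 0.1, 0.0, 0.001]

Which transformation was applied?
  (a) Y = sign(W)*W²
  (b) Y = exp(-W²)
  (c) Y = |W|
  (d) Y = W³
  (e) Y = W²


Checking option (b) Y = exp(-W²):
  W = 1.355 -> Y = 0.159 ✓
  W = 0.555 -> Y = 0.735 ✓
  W = 2.833 -> Y = 0.0 ✓
All samples match this transformation.

(b) exp(-W²)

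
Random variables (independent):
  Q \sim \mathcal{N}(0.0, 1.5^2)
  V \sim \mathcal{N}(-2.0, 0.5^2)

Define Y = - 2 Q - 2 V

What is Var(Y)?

For independent RVs: Var(aX + bY) = a²Var(X) + b²Var(Y)
Var(Q) = 2.25
Var(V) = 0.25
Var(Y) = (-2)²*2.25 + (-2)²*0.25
= 4*2.25 + 4*0.25 = 10

10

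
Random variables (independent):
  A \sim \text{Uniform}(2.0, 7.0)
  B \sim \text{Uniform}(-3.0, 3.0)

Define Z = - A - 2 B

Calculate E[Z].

E[Z] = -1*E[A] - 2*E[B]
E[A] = 4.5
E[B] = 0
E[Z] = -1*4.5 - 2*0 = -4.5

-4.5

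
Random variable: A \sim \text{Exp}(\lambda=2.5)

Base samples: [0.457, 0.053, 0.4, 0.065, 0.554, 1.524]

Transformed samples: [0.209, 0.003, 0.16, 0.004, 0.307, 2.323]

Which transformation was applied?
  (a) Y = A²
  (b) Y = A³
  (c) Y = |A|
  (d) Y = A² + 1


Checking option (a) Y = A²:
  A = 0.457 -> Y = 0.209 ✓
  A = 0.053 -> Y = 0.003 ✓
  A = 0.4 -> Y = 0.16 ✓
All samples match this transformation.

(a) A²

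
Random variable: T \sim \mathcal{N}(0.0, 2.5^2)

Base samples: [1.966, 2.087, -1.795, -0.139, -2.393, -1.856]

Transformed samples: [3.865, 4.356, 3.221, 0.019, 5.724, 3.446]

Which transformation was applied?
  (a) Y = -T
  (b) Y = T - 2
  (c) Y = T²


Checking option (c) Y = T²:
  T = 1.966 -> Y = 3.865 ✓
  T = 2.087 -> Y = 4.356 ✓
  T = -1.795 -> Y = 3.221 ✓
All samples match this transformation.

(c) T²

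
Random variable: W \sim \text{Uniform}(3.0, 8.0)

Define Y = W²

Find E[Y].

Using E[X²] = Var(X) + (E[X])²:
E[W] = 5.5
Var(W) = (8 - 3)^2/12 = 2.0833333
E[W²] = 2.0833333 + 5.5² = 2.0833333 + 30.25 = 32.333333

32.333333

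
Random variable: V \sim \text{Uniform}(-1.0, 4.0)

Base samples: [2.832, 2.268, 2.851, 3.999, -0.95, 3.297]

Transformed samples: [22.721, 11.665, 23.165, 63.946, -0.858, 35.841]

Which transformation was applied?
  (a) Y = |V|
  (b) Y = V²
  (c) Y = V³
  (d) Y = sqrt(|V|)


Checking option (c) Y = V³:
  V = 2.832 -> Y = 22.721 ✓
  V = 2.268 -> Y = 11.665 ✓
  V = 2.851 -> Y = 23.165 ✓
All samples match this transformation.

(c) V³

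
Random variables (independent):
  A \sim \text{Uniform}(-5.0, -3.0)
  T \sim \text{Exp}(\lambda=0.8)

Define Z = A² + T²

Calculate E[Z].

E[Z] = E[A²] + E[T²]
E[A²] = Var(A) + E[A]² = 0.33333333 + 16 = 16.333333
E[T²] = Var(T) + E[T]² = 1.5625 + 1.5625 = 3.125
E[Z] = 16.333333 + 3.125 = 19.458333

19.458333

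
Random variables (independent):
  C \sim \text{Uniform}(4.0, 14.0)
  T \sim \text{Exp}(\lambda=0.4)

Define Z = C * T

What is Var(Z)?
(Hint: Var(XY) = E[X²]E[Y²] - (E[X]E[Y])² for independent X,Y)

Var(XY) = E[X²]E[Y²] - (E[X]E[Y])²
E[C] = 9, Var(C) = 8.3333333
E[T] = 2.5, Var(T) = 6.25
E[C²] = 8.3333333 + 9² = 89.333333
E[T²] = 6.25 + 2.5² = 12.5
Var(Z) = 89.333333*12.5 - (9*2.5)²
= 1116.6667 - 506.25 = 610.41667

610.41667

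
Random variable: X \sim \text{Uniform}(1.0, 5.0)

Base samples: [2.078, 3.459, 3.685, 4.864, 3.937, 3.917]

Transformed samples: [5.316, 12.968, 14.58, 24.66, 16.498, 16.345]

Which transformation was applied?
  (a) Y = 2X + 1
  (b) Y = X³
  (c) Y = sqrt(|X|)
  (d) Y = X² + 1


Checking option (d) Y = X² + 1:
  X = 2.078 -> Y = 5.316 ✓
  X = 3.459 -> Y = 12.968 ✓
  X = 3.685 -> Y = 14.58 ✓
All samples match this transformation.

(d) X² + 1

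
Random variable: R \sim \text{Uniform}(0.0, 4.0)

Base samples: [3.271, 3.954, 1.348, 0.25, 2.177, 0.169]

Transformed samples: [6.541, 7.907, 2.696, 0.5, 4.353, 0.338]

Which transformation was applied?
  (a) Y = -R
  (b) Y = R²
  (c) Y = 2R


Checking option (c) Y = 2R:
  R = 3.271 -> Y = 6.541 ✓
  R = 3.954 -> Y = 7.907 ✓
  R = 1.348 -> Y = 2.696 ✓
All samples match this transformation.

(c) 2R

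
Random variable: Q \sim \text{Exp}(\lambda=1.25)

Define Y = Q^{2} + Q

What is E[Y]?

E[Y] = 1*E[Q²] + 1*E[Q]
E[Q] = 0.8
E[Q²] = Var(Q) + (E[Q])² = 0.64 + 0.64 = 1.28
E[Y] = 1*1.28 + 1*0.8 = 2.08

2.08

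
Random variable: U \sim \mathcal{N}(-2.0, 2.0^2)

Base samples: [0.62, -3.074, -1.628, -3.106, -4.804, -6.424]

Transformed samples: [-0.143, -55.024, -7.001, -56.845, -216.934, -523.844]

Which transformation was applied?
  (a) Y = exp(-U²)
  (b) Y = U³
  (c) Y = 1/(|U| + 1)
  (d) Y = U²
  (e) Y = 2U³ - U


Checking option (e) Y = 2U³ - U:
  U = 0.62 -> Y = -0.143 ✓
  U = -3.074 -> Y = -55.024 ✓
  U = -1.628 -> Y = -7.001 ✓
All samples match this transformation.

(e) 2U³ - U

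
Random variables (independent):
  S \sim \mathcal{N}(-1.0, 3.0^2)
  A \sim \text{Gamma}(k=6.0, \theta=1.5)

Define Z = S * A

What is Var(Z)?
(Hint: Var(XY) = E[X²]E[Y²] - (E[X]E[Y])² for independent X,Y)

Var(XY) = E[X²]E[Y²] - (E[X]E[Y])²
E[S] = -1, Var(S) = 9
E[A] = 9, Var(A) = 13.5
E[S²] = 9 + (-1)² = 10
E[A²] = 13.5 + 9² = 94.5
Var(Z) = 10*94.5 - (-1*9)²
= 945 - 81 = 864

864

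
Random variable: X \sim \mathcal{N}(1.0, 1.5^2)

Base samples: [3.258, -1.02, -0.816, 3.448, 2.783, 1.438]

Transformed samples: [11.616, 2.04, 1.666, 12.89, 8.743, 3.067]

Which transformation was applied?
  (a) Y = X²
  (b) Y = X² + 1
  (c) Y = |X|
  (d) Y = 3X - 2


Checking option (b) Y = X² + 1:
  X = 3.258 -> Y = 11.616 ✓
  X = -1.02 -> Y = 2.04 ✓
  X = -0.816 -> Y = 1.666 ✓
All samples match this transformation.

(b) X² + 1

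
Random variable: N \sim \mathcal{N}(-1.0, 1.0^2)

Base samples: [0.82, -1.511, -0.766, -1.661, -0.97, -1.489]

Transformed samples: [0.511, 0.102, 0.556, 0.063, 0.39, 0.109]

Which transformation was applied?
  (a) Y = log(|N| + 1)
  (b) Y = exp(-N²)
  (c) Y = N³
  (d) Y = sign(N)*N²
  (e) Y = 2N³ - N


Checking option (b) Y = exp(-N²):
  N = 0.82 -> Y = 0.511 ✓
  N = -1.511 -> Y = 0.102 ✓
  N = -0.766 -> Y = 0.556 ✓
All samples match this transformation.

(b) exp(-N²)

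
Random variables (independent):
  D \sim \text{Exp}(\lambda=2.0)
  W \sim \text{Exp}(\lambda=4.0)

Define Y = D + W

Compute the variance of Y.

For independent RVs: Var(aX + bY) = a²Var(X) + b²Var(Y)
Var(D) = 0.25
Var(W) = 0.0625
Var(Y) = 1²*0.25 + 1²*0.0625
= 1*0.25 + 1*0.0625 = 0.3125

0.3125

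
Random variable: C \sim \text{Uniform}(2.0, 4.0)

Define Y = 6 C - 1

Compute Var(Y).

For Y = aC + b: Var(Y) = a² * Var(C)
Var(C) = (4 - 2)^2/12 = 0.33333333
Var(Y) = 6² * 0.33333333 = 36 * 0.33333333 = 12

12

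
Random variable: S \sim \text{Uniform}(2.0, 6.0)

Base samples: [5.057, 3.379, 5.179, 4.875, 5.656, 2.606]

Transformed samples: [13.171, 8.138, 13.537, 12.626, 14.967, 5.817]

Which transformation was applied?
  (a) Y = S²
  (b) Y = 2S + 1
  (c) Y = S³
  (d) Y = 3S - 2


Checking option (d) Y = 3S - 2:
  S = 5.057 -> Y = 13.171 ✓
  S = 3.379 -> Y = 8.138 ✓
  S = 5.179 -> Y = 13.537 ✓
All samples match this transformation.

(d) 3S - 2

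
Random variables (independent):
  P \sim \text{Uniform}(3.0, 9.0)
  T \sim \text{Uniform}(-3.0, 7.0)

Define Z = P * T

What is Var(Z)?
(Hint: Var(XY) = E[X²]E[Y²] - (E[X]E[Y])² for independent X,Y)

Var(XY) = E[X²]E[Y²] - (E[X]E[Y])²
E[P] = 6, Var(P) = 3
E[T] = 2, Var(T) = 8.3333333
E[P²] = 3 + 6² = 39
E[T²] = 8.3333333 + 2² = 12.333333
Var(Z) = 39*12.333333 - (6*2)²
= 481 - 144 = 337

337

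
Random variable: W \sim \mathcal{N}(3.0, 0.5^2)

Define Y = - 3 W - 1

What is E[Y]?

For Y = -3W - 1:
E[Y] = -3 * E[W] - 1
E[W] = 3.0 = 3
E[Y] = -3 * 3 - 1 = -10

-10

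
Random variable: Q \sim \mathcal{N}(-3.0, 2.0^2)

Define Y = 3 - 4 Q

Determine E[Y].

For Y = -4Q + 3:
E[Y] = -4 * E[Q] + 3
E[Q] = -3.0 = -3
E[Y] = -4 * (-3) + 3 = 15

15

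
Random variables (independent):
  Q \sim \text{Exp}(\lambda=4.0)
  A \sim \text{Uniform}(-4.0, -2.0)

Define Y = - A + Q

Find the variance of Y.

For independent RVs: Var(aX + bY) = a²Var(X) + b²Var(Y)
Var(Q) = 0.0625
Var(A) = 0.33333333
Var(Y) = 1²*0.0625 + (-1)²*0.33333333
= 1*0.0625 + 1*0.33333333 = 0.39583333

0.39583333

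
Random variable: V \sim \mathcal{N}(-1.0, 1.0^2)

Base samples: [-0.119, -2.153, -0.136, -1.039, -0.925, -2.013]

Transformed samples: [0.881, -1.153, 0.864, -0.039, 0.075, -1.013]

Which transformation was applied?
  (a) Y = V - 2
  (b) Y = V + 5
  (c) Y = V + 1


Checking option (c) Y = V + 1:
  V = -0.119 -> Y = 0.881 ✓
  V = -2.153 -> Y = -1.153 ✓
  V = -0.136 -> Y = 0.864 ✓
All samples match this transformation.

(c) V + 1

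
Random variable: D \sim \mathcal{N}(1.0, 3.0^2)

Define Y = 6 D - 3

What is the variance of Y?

For Y = aD + b: Var(Y) = a² * Var(D)
Var(D) = 3.0^2 = 9
Var(Y) = 6² * 9 = 36 * 9 = 324

324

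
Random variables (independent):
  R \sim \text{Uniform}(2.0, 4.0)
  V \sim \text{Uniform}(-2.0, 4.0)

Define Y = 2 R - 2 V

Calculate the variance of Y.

For independent RVs: Var(aX + bY) = a²Var(X) + b²Var(Y)
Var(R) = 0.33333333
Var(V) = 3
Var(Y) = 2²*0.33333333 + (-2)²*3
= 4*0.33333333 + 4*3 = 13.333333

13.333333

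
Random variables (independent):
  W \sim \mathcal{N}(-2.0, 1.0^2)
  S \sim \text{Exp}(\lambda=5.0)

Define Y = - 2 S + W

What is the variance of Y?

For independent RVs: Var(aX + bY) = a²Var(X) + b²Var(Y)
Var(W) = 1
Var(S) = 0.04
Var(Y) = 1²*1 + (-2)²*0.04
= 1*1 + 4*0.04 = 1.16

1.16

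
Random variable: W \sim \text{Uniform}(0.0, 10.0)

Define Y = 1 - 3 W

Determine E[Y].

For Y = -3W + 1:
E[Y] = -3 * E[W] + 1
E[W] = (0 + 10)/2 = 5
E[Y] = -3 * 5 + 1 = -14

-14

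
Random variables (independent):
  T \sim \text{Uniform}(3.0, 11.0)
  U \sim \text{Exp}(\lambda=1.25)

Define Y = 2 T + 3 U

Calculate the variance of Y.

For independent RVs: Var(aX + bY) = a²Var(X) + b²Var(Y)
Var(T) = 5.3333333
Var(U) = 0.64
Var(Y) = 2²*5.3333333 + 3²*0.64
= 4*5.3333333 + 9*0.64 = 27.093333

27.093333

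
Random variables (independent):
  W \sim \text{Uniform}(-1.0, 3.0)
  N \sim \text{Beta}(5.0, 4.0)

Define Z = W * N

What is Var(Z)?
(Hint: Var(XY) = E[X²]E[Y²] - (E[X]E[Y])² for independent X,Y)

Var(XY) = E[X²]E[Y²] - (E[X]E[Y])²
E[W] = 1, Var(W) = 1.3333333
E[N] = 0.55555556, Var(N) = 0.024691358
E[W²] = 1.3333333 + 1² = 2.3333333
E[N²] = 0.024691358 + 0.55555556² = 0.33333333
Var(Z) = 2.3333333*0.33333333 - (1*0.55555556)²
= 0.77777778 - 0.30864198 = 0.4691358

0.4691358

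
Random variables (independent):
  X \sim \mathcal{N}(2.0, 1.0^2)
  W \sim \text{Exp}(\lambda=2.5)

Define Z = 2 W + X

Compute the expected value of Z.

E[Z] = 1*E[X] + 2*E[W]
E[X] = 2
E[W] = 0.4
E[Z] = 1*2 + 2*0.4 = 2.8

2.8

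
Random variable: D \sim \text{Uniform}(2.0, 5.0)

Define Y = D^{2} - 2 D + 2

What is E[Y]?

E[Y] = 1*E[D²] - 2*E[D] + 2
E[D] = 3.5
E[D²] = Var(D) + (E[D])² = 0.75 + 12.25 = 13
E[Y] = 1*13 - 2*3.5 + 2 = 8

8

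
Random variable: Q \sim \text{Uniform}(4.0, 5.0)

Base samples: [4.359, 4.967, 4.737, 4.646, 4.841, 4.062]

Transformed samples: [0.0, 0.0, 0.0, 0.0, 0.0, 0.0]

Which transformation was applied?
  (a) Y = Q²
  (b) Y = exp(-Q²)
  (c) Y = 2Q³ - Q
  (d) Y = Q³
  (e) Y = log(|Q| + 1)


Checking option (b) Y = exp(-Q²):
  Q = 4.359 -> Y = 0.0 ✓
  Q = 4.967 -> Y = 0.0 ✓
  Q = 4.737 -> Y = 0.0 ✓
All samples match this transformation.

(b) exp(-Q²)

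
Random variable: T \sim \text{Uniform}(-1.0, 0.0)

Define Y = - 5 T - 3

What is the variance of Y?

For Y = aT + b: Var(Y) = a² * Var(T)
Var(T) = (0 + 1)^2/12 = 0.083333333
Var(Y) = (-5)² * 0.083333333 = 25 * 0.083333333 = 2.0833333

2.0833333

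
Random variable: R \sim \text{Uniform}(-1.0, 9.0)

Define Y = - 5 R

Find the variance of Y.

For Y = aR + b: Var(Y) = a² * Var(R)
Var(R) = (9 + 1)^2/12 = 8.3333333
Var(Y) = (-5)² * 8.3333333 = 25 * 8.3333333 = 208.33333

208.33333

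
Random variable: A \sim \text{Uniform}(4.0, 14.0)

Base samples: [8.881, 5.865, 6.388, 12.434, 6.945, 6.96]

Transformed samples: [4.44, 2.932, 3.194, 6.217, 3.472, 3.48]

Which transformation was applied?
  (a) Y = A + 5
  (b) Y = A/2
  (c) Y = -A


Checking option (b) Y = A/2:
  A = 8.881 -> Y = 4.44 ✓
  A = 5.865 -> Y = 2.932 ✓
  A = 6.388 -> Y = 3.194 ✓
All samples match this transformation.

(b) A/2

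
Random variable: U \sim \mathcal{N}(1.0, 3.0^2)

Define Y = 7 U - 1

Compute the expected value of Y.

For Y = 7U - 1:
E[Y] = 7 * E[U] - 1
E[U] = 1.0 = 1
E[Y] = 7 * 1 - 1 = 6

6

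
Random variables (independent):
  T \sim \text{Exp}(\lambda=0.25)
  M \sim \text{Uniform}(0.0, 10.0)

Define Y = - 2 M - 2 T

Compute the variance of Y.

For independent RVs: Var(aX + bY) = a²Var(X) + b²Var(Y)
Var(T) = 16
Var(M) = 8.3333333
Var(Y) = (-2)²*16 + (-2)²*8.3333333
= 4*16 + 4*8.3333333 = 97.333333

97.333333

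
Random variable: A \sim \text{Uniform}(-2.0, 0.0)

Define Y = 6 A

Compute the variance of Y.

For Y = aA + b: Var(Y) = a² * Var(A)
Var(A) = (0 + 2)^2/12 = 0.33333333
Var(Y) = 6² * 0.33333333 = 36 * 0.33333333 = 12

12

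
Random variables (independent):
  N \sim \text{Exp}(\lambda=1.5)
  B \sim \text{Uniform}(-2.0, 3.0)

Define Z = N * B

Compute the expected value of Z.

For independent RVs: E[XY] = E[X]*E[Y]
E[N] = 0.66666667
E[B] = 0.5
E[Z] = 0.66666667 * 0.5 = 0.33333333

0.33333333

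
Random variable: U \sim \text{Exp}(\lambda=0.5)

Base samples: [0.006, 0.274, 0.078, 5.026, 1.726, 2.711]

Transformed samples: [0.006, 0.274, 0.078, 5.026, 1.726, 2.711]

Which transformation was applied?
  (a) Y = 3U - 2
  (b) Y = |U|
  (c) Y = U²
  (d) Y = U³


Checking option (b) Y = |U|:
  U = 0.006 -> Y = 0.006 ✓
  U = 0.274 -> Y = 0.274 ✓
  U = 0.078 -> Y = 0.078 ✓
All samples match this transformation.

(b) |U|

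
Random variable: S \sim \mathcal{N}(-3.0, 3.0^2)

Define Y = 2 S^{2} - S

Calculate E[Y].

E[Y] = 2*E[S²] - 1*E[S]
E[S] = -3
E[S²] = Var(S) + (E[S])² = 9 + 9 = 18
E[Y] = 2*18 - 1*(-3) = 39

39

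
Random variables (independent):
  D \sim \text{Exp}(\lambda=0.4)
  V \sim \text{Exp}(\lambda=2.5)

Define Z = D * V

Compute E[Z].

For independent RVs: E[XY] = E[X]*E[Y]
E[D] = 2.5
E[V] = 0.4
E[Z] = 2.5 * 0.4 = 1

1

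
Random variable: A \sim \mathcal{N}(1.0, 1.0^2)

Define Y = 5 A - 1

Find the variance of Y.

For Y = aA + b: Var(Y) = a² * Var(A)
Var(A) = 1.0^2 = 1
Var(Y) = 5² * 1 = 25 * 1 = 25

25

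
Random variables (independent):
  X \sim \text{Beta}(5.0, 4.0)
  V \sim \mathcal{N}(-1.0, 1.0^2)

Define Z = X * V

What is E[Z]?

For independent RVs: E[XY] = E[X]*E[Y]
E[X] = 0.55555556
E[V] = -1
E[Z] = 0.55555556 * (-1) = -0.55555556

-0.55555556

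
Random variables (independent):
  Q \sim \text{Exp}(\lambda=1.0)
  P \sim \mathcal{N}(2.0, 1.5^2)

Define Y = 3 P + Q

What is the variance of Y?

For independent RVs: Var(aX + bY) = a²Var(X) + b²Var(Y)
Var(Q) = 1
Var(P) = 2.25
Var(Y) = 1²*1 + 3²*2.25
= 1*1 + 9*2.25 = 21.25

21.25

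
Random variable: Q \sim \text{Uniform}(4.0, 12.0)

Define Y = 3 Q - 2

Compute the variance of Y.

For Y = aQ + b: Var(Y) = a² * Var(Q)
Var(Q) = (12 - 4)^2/12 = 5.3333333
Var(Y) = 3² * 5.3333333 = 9 * 5.3333333 = 48

48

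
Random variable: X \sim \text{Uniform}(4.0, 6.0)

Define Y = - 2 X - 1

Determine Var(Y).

For Y = aX + b: Var(Y) = a² * Var(X)
Var(X) = (6 - 4)^2/12 = 0.33333333
Var(Y) = (-2)² * 0.33333333 = 4 * 0.33333333 = 1.3333333

1.3333333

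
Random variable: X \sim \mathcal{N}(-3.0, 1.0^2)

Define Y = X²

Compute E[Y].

Using E[X²] = Var(X) + (E[X])²:
E[X] = -3
Var(X) = 1.0^2 = 1
E[X²] = 1 + (-3)² = 1 + 9 = 10

10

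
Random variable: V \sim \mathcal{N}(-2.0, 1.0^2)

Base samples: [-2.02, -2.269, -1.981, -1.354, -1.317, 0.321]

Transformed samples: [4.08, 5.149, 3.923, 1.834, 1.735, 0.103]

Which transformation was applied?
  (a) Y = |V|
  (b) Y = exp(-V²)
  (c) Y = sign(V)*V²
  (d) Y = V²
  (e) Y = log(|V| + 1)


Checking option (d) Y = V²:
  V = -2.02 -> Y = 4.08 ✓
  V = -2.269 -> Y = 5.149 ✓
  V = -1.981 -> Y = 3.923 ✓
All samples match this transformation.

(d) V²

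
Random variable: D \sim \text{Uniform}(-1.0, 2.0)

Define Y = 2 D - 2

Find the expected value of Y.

For Y = 2D - 2:
E[Y] = 2 * E[D] - 2
E[D] = (-1 + 2)/2 = 0.5
E[Y] = 2 * 0.5 - 2 = -1

-1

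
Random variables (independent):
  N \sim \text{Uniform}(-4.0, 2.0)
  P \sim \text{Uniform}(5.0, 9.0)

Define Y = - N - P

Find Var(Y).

For independent RVs: Var(aX + bY) = a²Var(X) + b²Var(Y)
Var(N) = 3
Var(P) = 1.3333333
Var(Y) = (-1)²*3 + (-1)²*1.3333333
= 1*3 + 1*1.3333333 = 4.3333333

4.3333333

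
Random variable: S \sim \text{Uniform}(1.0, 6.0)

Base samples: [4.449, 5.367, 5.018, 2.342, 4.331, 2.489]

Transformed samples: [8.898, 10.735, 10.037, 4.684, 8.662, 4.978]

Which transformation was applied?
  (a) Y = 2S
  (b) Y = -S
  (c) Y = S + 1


Checking option (a) Y = 2S:
  S = 4.449 -> Y = 8.898 ✓
  S = 5.367 -> Y = 10.735 ✓
  S = 5.018 -> Y = 10.037 ✓
All samples match this transformation.

(a) 2S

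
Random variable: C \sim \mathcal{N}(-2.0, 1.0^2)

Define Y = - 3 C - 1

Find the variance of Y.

For Y = aC + b: Var(Y) = a² * Var(C)
Var(C) = 1.0^2 = 1
Var(Y) = (-3)² * 1 = 9 * 1 = 9

9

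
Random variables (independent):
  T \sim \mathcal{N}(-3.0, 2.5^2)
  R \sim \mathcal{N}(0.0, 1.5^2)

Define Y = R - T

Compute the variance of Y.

For independent RVs: Var(aX + bY) = a²Var(X) + b²Var(Y)
Var(T) = 6.25
Var(R) = 2.25
Var(Y) = (-1)²*6.25 + 1²*2.25
= 1*6.25 + 1*2.25 = 8.5

8.5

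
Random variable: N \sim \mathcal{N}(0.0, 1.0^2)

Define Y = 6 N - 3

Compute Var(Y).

For Y = aN + b: Var(Y) = a² * Var(N)
Var(N) = 1.0^2 = 1
Var(Y) = 6² * 1 = 36 * 1 = 36

36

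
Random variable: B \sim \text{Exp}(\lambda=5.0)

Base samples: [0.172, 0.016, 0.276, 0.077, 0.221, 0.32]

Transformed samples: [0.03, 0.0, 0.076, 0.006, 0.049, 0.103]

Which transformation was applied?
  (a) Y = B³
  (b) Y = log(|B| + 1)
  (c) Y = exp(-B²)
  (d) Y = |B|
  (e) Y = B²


Checking option (e) Y = B²:
  B = 0.172 -> Y = 0.03 ✓
  B = 0.016 -> Y = 0.0 ✓
  B = 0.276 -> Y = 0.076 ✓
All samples match this transformation.

(e) B²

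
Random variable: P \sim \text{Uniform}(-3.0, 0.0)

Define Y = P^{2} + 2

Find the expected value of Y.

E[Y] = 1*E[P²] + 2
E[P] = -1.5
E[P²] = Var(P) + (E[P])² = 0.75 + 2.25 = 3
E[Y] = 1*3 + 2 = 5

5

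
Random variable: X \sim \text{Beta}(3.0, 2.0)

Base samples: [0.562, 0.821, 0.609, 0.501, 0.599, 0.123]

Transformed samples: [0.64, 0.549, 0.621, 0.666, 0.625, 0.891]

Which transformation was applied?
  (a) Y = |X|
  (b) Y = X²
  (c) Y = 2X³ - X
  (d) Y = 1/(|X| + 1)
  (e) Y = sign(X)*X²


Checking option (d) Y = 1/(|X| + 1):
  X = 0.562 -> Y = 0.64 ✓
  X = 0.821 -> Y = 0.549 ✓
  X = 0.609 -> Y = 0.621 ✓
All samples match this transformation.

(d) 1/(|X| + 1)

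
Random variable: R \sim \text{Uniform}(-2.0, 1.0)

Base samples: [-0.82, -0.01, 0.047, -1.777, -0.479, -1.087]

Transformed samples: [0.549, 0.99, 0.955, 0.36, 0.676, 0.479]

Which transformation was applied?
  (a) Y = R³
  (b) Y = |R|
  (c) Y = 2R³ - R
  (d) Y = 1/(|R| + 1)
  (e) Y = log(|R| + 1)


Checking option (d) Y = 1/(|R| + 1):
  R = -0.82 -> Y = 0.549 ✓
  R = -0.01 -> Y = 0.99 ✓
  R = 0.047 -> Y = 0.955 ✓
All samples match this transformation.

(d) 1/(|R| + 1)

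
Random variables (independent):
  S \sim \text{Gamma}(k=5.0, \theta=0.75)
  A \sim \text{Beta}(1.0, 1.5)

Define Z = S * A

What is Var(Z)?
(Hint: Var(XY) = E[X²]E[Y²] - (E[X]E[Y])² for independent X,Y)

Var(XY) = E[X²]E[Y²] - (E[X]E[Y])²
E[S] = 3.75, Var(S) = 2.8125
E[A] = 0.4, Var(A) = 0.068571429
E[S²] = 2.8125 + 3.75² = 16.875
E[A²] = 0.068571429 + 0.4² = 0.22857143
Var(Z) = 16.875*0.22857143 - (3.75*0.4)²
= 3.8571429 - 2.25 = 1.6071429

1.6071429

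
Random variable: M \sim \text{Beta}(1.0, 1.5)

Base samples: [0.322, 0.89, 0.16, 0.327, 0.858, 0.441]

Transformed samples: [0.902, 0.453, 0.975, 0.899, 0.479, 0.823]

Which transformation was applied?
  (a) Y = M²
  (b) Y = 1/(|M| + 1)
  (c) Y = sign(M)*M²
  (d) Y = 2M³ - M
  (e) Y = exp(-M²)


Checking option (e) Y = exp(-M²):
  M = 0.322 -> Y = 0.902 ✓
  M = 0.89 -> Y = 0.453 ✓
  M = 0.16 -> Y = 0.975 ✓
All samples match this transformation.

(e) exp(-M²)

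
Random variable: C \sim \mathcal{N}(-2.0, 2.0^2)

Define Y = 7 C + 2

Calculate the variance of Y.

For Y = aC + b: Var(Y) = a² * Var(C)
Var(C) = 2.0^2 = 4
Var(Y) = 7² * 4 = 49 * 4 = 196

196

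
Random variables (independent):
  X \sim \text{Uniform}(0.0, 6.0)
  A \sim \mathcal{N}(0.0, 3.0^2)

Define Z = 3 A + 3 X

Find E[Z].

E[Z] = 3*E[X] + 3*E[A]
E[X] = 3
E[A] = 0
E[Z] = 3*3 + 3*0 = 9

9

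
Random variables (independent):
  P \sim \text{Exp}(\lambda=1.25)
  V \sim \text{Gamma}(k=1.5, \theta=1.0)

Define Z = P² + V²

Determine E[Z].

E[Z] = E[P²] + E[V²]
E[P²] = Var(P) + E[P]² = 0.64 + 0.64 = 1.28
E[V²] = Var(V) + E[V]² = 1.5 + 2.25 = 3.75
E[Z] = 1.28 + 3.75 = 5.03

5.03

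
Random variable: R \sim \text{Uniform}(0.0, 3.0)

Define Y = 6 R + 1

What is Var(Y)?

For Y = aR + b: Var(Y) = a² * Var(R)
Var(R) = (3 - 0)^2/12 = 0.75
Var(Y) = 6² * 0.75 = 36 * 0.75 = 27

27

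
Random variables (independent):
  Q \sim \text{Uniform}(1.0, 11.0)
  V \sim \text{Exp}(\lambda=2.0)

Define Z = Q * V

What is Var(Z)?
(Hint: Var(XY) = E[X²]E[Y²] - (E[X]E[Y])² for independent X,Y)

Var(XY) = E[X²]E[Y²] - (E[X]E[Y])²
E[Q] = 6, Var(Q) = 8.3333333
E[V] = 0.5, Var(V) = 0.25
E[Q²] = 8.3333333 + 6² = 44.333333
E[V²] = 0.25 + 0.5² = 0.5
Var(Z) = 44.333333*0.5 - (6*0.5)²
= 22.166667 - 9 = 13.166667

13.166667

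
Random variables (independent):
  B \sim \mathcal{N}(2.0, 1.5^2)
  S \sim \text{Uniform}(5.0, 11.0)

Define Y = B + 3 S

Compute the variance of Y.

For independent RVs: Var(aX + bY) = a²Var(X) + b²Var(Y)
Var(B) = 2.25
Var(S) = 3
Var(Y) = 1²*2.25 + 3²*3
= 1*2.25 + 9*3 = 29.25

29.25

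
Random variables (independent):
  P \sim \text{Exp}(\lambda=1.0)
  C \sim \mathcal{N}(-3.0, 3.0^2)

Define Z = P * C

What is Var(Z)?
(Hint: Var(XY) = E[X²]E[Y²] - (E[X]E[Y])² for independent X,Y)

Var(XY) = E[X²]E[Y²] - (E[X]E[Y])²
E[P] = 1, Var(P) = 1
E[C] = -3, Var(C) = 9
E[P²] = 1 + 1² = 2
E[C²] = 9 + (-3)² = 18
Var(Z) = 2*18 - (1*(-3))²
= 36 - 9 = 27

27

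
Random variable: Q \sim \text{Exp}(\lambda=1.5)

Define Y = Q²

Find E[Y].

Using E[X²] = Var(X) + (E[X])²:
E[Q] = 0.66666667
Var(Q) = 1/1.5^2 = 0.44444444
E[Q²] = 0.44444444 + 0.66666667² = 0.44444444 + 0.44444444 = 0.88888889

0.88888889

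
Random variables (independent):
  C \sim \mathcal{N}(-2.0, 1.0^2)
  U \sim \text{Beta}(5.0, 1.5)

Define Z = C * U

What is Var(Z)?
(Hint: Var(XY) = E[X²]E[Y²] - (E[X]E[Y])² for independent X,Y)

Var(XY) = E[X²]E[Y²] - (E[X]E[Y])²
E[C] = -2, Var(C) = 1
E[U] = 0.76923077, Var(U) = 0.023668639
E[C²] = 1 + (-2)² = 5
E[U²] = 0.023668639 + 0.76923077² = 0.61538462
Var(Z) = 5*0.61538462 - (-2*0.76923077)²
= 3.0769231 - 2.3668639 = 0.71005917

0.71005917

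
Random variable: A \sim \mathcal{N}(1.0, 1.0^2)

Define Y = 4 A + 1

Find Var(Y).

For Y = aA + b: Var(Y) = a² * Var(A)
Var(A) = 1.0^2 = 1
Var(Y) = 4² * 1 = 16 * 1 = 16

16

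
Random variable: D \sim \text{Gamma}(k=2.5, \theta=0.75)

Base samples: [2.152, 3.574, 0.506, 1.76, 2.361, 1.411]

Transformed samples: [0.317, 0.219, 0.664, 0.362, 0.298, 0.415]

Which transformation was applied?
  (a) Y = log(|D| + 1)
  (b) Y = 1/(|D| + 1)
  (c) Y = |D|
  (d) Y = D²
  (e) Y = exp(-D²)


Checking option (b) Y = 1/(|D| + 1):
  D = 2.152 -> Y = 0.317 ✓
  D = 3.574 -> Y = 0.219 ✓
  D = 0.506 -> Y = 0.664 ✓
All samples match this transformation.

(b) 1/(|D| + 1)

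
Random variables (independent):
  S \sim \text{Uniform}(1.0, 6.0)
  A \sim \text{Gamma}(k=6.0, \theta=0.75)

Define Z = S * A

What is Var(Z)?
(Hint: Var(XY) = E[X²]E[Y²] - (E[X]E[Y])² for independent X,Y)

Var(XY) = E[X²]E[Y²] - (E[X]E[Y])²
E[S] = 3.5, Var(S) = 2.0833333
E[A] = 4.5, Var(A) = 3.375
E[S²] = 2.0833333 + 3.5² = 14.333333
E[A²] = 3.375 + 4.5² = 23.625
Var(Z) = 14.333333*23.625 - (3.5*4.5)²
= 338.625 - 248.0625 = 90.5625

90.5625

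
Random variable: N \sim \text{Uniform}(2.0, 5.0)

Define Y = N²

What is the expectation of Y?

Using E[X²] = Var(X) + (E[X])²:
E[N] = 3.5
Var(N) = (5 - 2)^2/12 = 0.75
E[N²] = 0.75 + 3.5² = 0.75 + 12.25 = 13

13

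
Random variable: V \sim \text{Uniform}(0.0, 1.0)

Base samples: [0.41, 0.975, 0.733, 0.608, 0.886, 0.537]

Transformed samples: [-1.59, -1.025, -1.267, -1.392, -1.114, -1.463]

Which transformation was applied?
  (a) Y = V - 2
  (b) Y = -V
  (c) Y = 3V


Checking option (a) Y = V - 2:
  V = 0.41 -> Y = -1.59 ✓
  V = 0.975 -> Y = -1.025 ✓
  V = 0.733 -> Y = -1.267 ✓
All samples match this transformation.

(a) V - 2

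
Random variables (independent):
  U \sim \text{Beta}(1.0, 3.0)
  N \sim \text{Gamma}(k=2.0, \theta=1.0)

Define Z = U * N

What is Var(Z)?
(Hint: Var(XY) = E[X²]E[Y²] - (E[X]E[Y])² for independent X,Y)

Var(XY) = E[X²]E[Y²] - (E[X]E[Y])²
E[U] = 0.25, Var(U) = 0.0375
E[N] = 2, Var(N) = 2
E[U²] = 0.0375 + 0.25² = 0.1
E[N²] = 2 + 2² = 6
Var(Z) = 0.1*6 - (0.25*2)²
= 0.6 - 0.25 = 0.35

0.35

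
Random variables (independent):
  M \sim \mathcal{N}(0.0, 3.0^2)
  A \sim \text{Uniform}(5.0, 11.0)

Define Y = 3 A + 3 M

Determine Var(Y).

For independent RVs: Var(aX + bY) = a²Var(X) + b²Var(Y)
Var(M) = 9
Var(A) = 3
Var(Y) = 3²*9 + 3²*3
= 9*9 + 9*3 = 108

108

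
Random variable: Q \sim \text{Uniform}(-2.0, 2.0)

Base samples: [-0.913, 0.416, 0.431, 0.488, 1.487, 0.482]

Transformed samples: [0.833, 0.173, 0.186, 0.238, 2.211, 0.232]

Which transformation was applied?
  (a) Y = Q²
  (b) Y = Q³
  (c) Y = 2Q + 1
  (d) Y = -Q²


Checking option (a) Y = Q²:
  Q = -0.913 -> Y = 0.833 ✓
  Q = 0.416 -> Y = 0.173 ✓
  Q = 0.431 -> Y = 0.186 ✓
All samples match this transformation.

(a) Q²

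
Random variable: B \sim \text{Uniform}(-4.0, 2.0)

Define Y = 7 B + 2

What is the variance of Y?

For Y = aB + b: Var(Y) = a² * Var(B)
Var(B) = (2 + 4)^2/12 = 3
Var(Y) = 7² * 3 = 49 * 3 = 147

147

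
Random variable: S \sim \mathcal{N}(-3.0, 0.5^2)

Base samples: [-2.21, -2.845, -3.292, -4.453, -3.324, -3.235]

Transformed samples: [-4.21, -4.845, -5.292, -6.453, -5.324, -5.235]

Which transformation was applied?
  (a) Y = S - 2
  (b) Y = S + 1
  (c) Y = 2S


Checking option (a) Y = S - 2:
  S = -2.21 -> Y = -4.21 ✓
  S = -2.845 -> Y = -4.845 ✓
  S = -3.292 -> Y = -5.292 ✓
All samples match this transformation.

(a) S - 2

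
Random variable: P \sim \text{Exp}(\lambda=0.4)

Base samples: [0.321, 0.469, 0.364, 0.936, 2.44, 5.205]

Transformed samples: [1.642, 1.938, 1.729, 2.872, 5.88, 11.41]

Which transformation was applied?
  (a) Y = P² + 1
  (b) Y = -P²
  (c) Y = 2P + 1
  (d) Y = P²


Checking option (c) Y = 2P + 1:
  P = 0.321 -> Y = 1.642 ✓
  P = 0.469 -> Y = 1.938 ✓
  P = 0.364 -> Y = 1.729 ✓
All samples match this transformation.

(c) 2P + 1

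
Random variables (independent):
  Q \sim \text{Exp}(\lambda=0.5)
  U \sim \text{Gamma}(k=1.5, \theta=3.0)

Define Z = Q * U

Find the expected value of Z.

For independent RVs: E[XY] = E[X]*E[Y]
E[Q] = 2
E[U] = 4.5
E[Z] = 2 * 4.5 = 9

9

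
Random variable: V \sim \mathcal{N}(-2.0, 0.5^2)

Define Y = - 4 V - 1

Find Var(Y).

For Y = aV + b: Var(Y) = a² * Var(V)
Var(V) = 0.5^2 = 0.25
Var(Y) = (-4)² * 0.25 = 16 * 0.25 = 4

4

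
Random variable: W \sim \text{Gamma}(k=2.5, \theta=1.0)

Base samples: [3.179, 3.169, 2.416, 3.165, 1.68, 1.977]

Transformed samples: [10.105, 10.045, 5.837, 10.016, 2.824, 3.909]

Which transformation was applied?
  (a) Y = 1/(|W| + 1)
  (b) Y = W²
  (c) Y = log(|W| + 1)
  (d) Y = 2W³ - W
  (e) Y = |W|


Checking option (b) Y = W²:
  W = 3.179 -> Y = 10.105 ✓
  W = 3.169 -> Y = 10.045 ✓
  W = 2.416 -> Y = 5.837 ✓
All samples match this transformation.

(b) W²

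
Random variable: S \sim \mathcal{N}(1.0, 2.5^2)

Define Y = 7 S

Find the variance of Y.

For Y = aS + b: Var(Y) = a² * Var(S)
Var(S) = 2.5^2 = 6.25
Var(Y) = 7² * 6.25 = 49 * 6.25 = 306.25

306.25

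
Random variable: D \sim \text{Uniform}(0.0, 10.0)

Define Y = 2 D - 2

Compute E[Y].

For Y = 2D - 2:
E[Y] = 2 * E[D] - 2
E[D] = (0 + 10)/2 = 5
E[Y] = 2 * 5 - 2 = 8

8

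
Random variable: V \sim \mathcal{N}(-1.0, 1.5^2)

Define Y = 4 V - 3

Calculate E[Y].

For Y = 4V - 3:
E[Y] = 4 * E[V] - 3
E[V] = -1.0 = -1
E[Y] = 4 * (-1) - 3 = -7

-7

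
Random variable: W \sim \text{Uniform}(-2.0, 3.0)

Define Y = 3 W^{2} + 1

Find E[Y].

E[Y] = 3*E[W²] + 1
E[W] = 0.5
E[W²] = Var(W) + (E[W])² = 2.0833333 + 0.25 = 2.3333333
E[Y] = 3*2.3333333 + 1 = 8

8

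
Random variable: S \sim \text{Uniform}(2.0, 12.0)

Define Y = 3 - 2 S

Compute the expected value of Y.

For Y = -2S + 3:
E[Y] = -2 * E[S] + 3
E[S] = (2 + 12)/2 = 7
E[Y] = -2 * 7 + 3 = -11

-11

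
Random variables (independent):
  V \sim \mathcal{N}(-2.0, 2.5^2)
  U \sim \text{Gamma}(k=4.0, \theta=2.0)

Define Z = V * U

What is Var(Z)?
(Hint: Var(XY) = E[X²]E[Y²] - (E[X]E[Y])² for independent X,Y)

Var(XY) = E[X²]E[Y²] - (E[X]E[Y])²
E[V] = -2, Var(V) = 6.25
E[U] = 8, Var(U) = 16
E[V²] = 6.25 + (-2)² = 10.25
E[U²] = 16 + 8² = 80
Var(Z) = 10.25*80 - (-2*8)²
= 820 - 256 = 564

564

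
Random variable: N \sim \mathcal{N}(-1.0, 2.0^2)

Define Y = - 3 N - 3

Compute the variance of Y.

For Y = aN + b: Var(Y) = a² * Var(N)
Var(N) = 2.0^2 = 4
Var(Y) = (-3)² * 4 = 9 * 4 = 36

36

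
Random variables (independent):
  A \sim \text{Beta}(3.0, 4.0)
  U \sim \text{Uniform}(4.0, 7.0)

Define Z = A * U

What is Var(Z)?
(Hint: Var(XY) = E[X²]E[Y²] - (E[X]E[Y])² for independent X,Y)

Var(XY) = E[X²]E[Y²] - (E[X]E[Y])²
E[A] = 0.42857143, Var(A) = 0.030612245
E[U] = 5.5, Var(U) = 0.75
E[A²] = 0.030612245 + 0.42857143² = 0.21428571
E[U²] = 0.75 + 5.5² = 31
Var(Z) = 0.21428571*31 - (0.42857143*5.5)²
= 6.6428571 - 5.5561224 = 1.0867347

1.0867347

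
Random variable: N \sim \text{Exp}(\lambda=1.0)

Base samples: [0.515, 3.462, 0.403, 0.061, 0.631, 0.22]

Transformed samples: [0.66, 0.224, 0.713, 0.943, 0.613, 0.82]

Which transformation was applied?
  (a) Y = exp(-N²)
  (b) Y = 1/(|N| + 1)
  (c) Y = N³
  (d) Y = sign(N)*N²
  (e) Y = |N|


Checking option (b) Y = 1/(|N| + 1):
  N = 0.515 -> Y = 0.66 ✓
  N = 3.462 -> Y = 0.224 ✓
  N = 0.403 -> Y = 0.713 ✓
All samples match this transformation.

(b) 1/(|N| + 1)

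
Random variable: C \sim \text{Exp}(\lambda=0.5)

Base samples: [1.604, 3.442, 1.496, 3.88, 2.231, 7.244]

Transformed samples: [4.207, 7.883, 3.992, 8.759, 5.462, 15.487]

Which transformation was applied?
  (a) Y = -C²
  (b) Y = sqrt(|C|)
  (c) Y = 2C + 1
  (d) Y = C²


Checking option (c) Y = 2C + 1:
  C = 1.604 -> Y = 4.207 ✓
  C = 3.442 -> Y = 7.883 ✓
  C = 1.496 -> Y = 3.992 ✓
All samples match this transformation.

(c) 2C + 1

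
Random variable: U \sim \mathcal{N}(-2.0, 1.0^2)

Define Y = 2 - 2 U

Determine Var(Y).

For Y = aU + b: Var(Y) = a² * Var(U)
Var(U) = 1.0^2 = 1
Var(Y) = (-2)² * 1 = 4 * 1 = 4

4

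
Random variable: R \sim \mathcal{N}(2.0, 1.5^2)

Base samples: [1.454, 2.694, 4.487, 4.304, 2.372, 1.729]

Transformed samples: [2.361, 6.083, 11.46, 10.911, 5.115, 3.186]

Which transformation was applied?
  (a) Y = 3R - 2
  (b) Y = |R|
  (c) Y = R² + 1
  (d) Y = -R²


Checking option (a) Y = 3R - 2:
  R = 1.454 -> Y = 2.361 ✓
  R = 2.694 -> Y = 6.083 ✓
  R = 4.487 -> Y = 11.46 ✓
All samples match this transformation.

(a) 3R - 2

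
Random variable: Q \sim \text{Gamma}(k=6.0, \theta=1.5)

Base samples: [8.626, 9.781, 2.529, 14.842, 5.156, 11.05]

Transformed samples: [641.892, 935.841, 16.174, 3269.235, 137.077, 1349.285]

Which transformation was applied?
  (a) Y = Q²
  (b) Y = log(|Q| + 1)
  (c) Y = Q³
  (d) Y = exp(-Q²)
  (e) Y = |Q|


Checking option (c) Y = Q³:
  Q = 8.626 -> Y = 641.892 ✓
  Q = 9.781 -> Y = 935.841 ✓
  Q = 2.529 -> Y = 16.174 ✓
All samples match this transformation.

(c) Q³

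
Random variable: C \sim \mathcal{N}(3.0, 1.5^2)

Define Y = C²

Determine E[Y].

E[C²] = Var(C) + (E[C])² = 2.25 + 9 = 11.25

11.25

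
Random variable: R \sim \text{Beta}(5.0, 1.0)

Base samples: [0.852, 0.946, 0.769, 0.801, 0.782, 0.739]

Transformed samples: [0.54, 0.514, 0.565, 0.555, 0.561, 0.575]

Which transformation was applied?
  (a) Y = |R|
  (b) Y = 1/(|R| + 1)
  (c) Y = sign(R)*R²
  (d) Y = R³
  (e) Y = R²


Checking option (b) Y = 1/(|R| + 1):
  R = 0.852 -> Y = 0.54 ✓
  R = 0.946 -> Y = 0.514 ✓
  R = 0.769 -> Y = 0.565 ✓
All samples match this transformation.

(b) 1/(|R| + 1)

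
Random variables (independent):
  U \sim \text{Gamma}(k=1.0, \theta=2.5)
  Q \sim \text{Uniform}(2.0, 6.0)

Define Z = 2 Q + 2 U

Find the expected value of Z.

E[Z] = 2*E[U] + 2*E[Q]
E[U] = 2.5
E[Q] = 4
E[Z] = 2*2.5 + 2*4 = 13

13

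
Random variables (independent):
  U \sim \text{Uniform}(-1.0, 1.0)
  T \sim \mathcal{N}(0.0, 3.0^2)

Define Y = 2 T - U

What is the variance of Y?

For independent RVs: Var(aX + bY) = a²Var(X) + b²Var(Y)
Var(U) = 0.33333333
Var(T) = 9
Var(Y) = (-1)²*0.33333333 + 2²*9
= 1*0.33333333 + 4*9 = 36.333333

36.333333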